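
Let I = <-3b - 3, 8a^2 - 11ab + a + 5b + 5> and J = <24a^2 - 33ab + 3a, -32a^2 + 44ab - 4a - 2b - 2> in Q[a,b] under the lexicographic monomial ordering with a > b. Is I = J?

Yes, the ideals are equal.

For a fixed monomial order, each ideal has a unique reduced Gröbner basis; comparing bases decides equality.
Buchberger on the first generating set:
f_1 = -3b - 3, LT = b.
f_2 = 8a^2 - 11ab + a + 5b + 5, LT = a^2.

The S-polynomials (S(f_1,f_2)) all reduce to 0 modulo the current basis, so we have a Gröbner basis.
Inter-reduce: drop elements whose leading term is divisible by another's, tail-reduce, and make monic.
Reduced Gröbner basis: {a^2 + 3/2a, b + 1}.

Buchberger on the second generating set:
h_1 = 24a^2 - 33ab + 3a, LT = a^2.
h_2 = -32a^2 + 44ab - 4a - 2b - 2, LT = a^2.

S(h_1,h_2): lcm = a^2. S = -1/16b - 1/16.
  reduce S modulo (h_1, h_2):
  remainder -1/16b - 1/16 ≠ 0; add k_3 = -1/16b - 1/16 to the basis.

The other S-polynomials (S(h_1,k_3), S(h_2,k_3)) all reduce to 0 modulo the current basis, so we have a Gröbner basis.
Inter-reduce: drop elements whose leading term is divisible by another's, tail-reduce, and make monic.
Reduced Gröbner basis: {a^2 + 3/2a, b + 1}.

The two bases agree; hence the ideals are identical.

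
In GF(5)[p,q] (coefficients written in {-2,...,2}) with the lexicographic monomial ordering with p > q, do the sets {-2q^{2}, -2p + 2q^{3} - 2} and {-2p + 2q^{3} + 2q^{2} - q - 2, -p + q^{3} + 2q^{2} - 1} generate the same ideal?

No, the ideals differ.

Since reduced Gröbner bases are canonical representatives of ideals under a given ordering, it suffices to compute and compare them.
Buchberger on the first generating set:
f_1 = -2q^{2}, LT = q^{2}.
f_2 = -2p + 2q^{3} - 2, LT = p.

The S-polynomials (S(f_1,f_2)) all reduce to 0 modulo the current basis, so we have a Gröbner basis.
Inter-reduce: drop elements whose leading term is divisible by another's, tail-reduce, and make monic.
Reduced Gröbner basis: {p + 1, q^{2}}.

Buchberger on the second generating set:
h_1 = -2p + 2q^{3} + 2q^{2} - q - 2, LT = p.
h_2 = -p + q^{3} + 2q^{2} - 1, LT = p.

S(h_1,h_2): lcm = p. S = q^{2} - 2q.
  leading term q^{2}: no divisor's leading term divides it; move q^{2} to the remainder.
  leading term q: no divisor's leading term divides it; move -2q to the remainder.
  remainder q^{2} - 2q ≠ 0; add k_3 = q^{2} - 2q to the basis.

The other S-polynomials (S(h_1,k_3), S(h_2,k_3)) all reduce to 0 modulo the current basis, so we have a Gröbner basis.
Inter-reduce: drop elements whose leading term is divisible by another's, tail-reduce, and make monic.
Reduced Gröbner basis: {p + 2q + 1, q^{2} - 2q}.

These differ, so the ideals are not equal.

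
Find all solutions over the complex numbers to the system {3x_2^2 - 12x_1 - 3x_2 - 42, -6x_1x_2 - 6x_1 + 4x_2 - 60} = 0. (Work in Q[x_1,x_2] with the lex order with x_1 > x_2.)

{(-2, 3), (1/6 - sqrt(393)/6, -3/2 + sqrt(393)/6), (1/6 + sqrt(393)/6, -sqrt(393)/6 - 3/2)}

Compute a lex Gröbner basis by Buchberger's algorithm.
f_1 = -12x_1 + 3x_2^2 - 3x_2 - 42, LT = x_1.
f_2 = -6x_1x_2 - 6x_1 + 4x_2 - 60, LT = x_1x_2.

S(f_1,f_2): lcm = x_1x_2. S = -x_1 - 1/4x_2^3 + 1/4x_2^2 + 25/6x_2 - 10.
  leading term x_1: subtract (1/12)·f_1 from -x_1 - 1/4x_2^3 + 1/4x_2^2 + 25/6x_2 - 10 → -1/4x_2^3 + 53/12x_2 - 13/2
  leading term x_2^3: no divisor's leading term divides it; move -1/4x_2^3 to the remainder.
  leading term x_2: no divisor's leading term divides it; move 53/12x_2 to the remainder.
  leading term 1: no divisor's leading term divides it; move -13/2 to the remainder.
  remainder -1/4x_2^3 + 53/12x_2 - 13/2 ≠ 0; add h_3 = -1/4x_2^3 + 53/12x_2 - 13/2 to the basis.

The other S-polynomials (S(f_1,h_3), S(f_2,h_3)) all reduce to 0 modulo the current basis, so we have a Gröbner basis.
Inter-reduce: drop elements whose leading term is divisible by another's, tail-reduce, and make monic.
Reduced Gröbner basis: {x_1 - 1/4x_2^2 + 1/4x_2 + 7/2, x_2^3 - 53/3x_2 + 26}.

The lex basis is triangular: the last element involves only x_2. Solving x_2^3 - 53/3x_2 + 26 = 0 gives x_2 ∈ {3, -3/2 + sqrt(393)/6, -sqrt(393)/6 - 3/2}; substituting each value into the earlier elements determines the remaining variables.
  x_2 = 3: the earlier basis element becomes x_1 + 2 = 0, giving x_1 = -2 — point (-2, 3).
  x_2 = -3/2 + sqrt(393)/6: the earlier basis element becomes x_1 - 1/6 + sqrt(393)/6 = 0, giving x_1 = 1/6 - sqrt(393)/6 — point (1/6 - sqrt(393)/6, -3/2 + sqrt(393)/6).
  x_2 = -sqrt(393)/6 - 3/2: the earlier basis element becomes x_1 - sqrt(393)/6 - 1/6 = 0, giving x_1 = 1/6 + sqrt(393)/6 — point (1/6 + sqrt(393)/6, -sqrt(393)/6 - 3/2).
Substituting each solution back into the original system confirms all equations vanish.
Zero-dimensionality of the ideal guarantees finitely many solutions over ℂ.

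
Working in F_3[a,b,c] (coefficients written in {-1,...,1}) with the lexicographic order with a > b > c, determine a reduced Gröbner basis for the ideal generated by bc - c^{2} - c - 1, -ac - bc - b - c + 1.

G = {a + b^{2} - b - c^{2} + 1, bc - c^{2} - c - 1}

f_1 = bc - c^{2} - c - 1, LT = bc.
f_2 = -ac - bc - b - c + 1, LT = ac.

S(f_1,f_2): lcm = abc. S = -ac^{2} - ac - a - b^{2}c - b^{2} - bc + b.
  leading term ac^{2}: subtract (c)·f_2 from -ac^{2} - ac - a - b^{2}c - b^{2} - bc + b → -ac - a - b^{2}c - b^{2} + bc^{2} + b + c^{2} - c
  leading term ac: subtract (1)·f_2 from -ac - a - b^{2}c - b^{2} + bc^{2} + b + c^{2} - c → -a - b^{2}c - b^{2} + bc^{2} + bc - b + c^{2} - 1
  leading term a: no divisor's leading term divides it; move -a to the remainder.
  leading term b^{2}c: subtract (-b)·f_1 from -b^{2}c - b^{2} + bc^{2} + bc - b + c^{2} - 1 → -b^{2} + b + c^{2} - 1
  leading term b^{2}: no divisor's leading term divides it; move -b^{2} to the remainder.
  leading term b: no divisor's leading term divides it; move b to the remainder.
  leading term c^{2}: no divisor's leading term divides it; move c^{2} to the remainder.
  leading term 1: no divisor's leading term divides it; move -1 to the remainder.
  remainder -a - b^{2} + b + c^{2} - 1 ≠ 0; add g_3 = -a - b^{2} + b + c^{2} - 1 to the basis.

S(f_1,g_3): leading monomials are coprime, so the S-polynomial reduces to 0 (Buchberger's first criterion).
S(f_2,g_3): lcm = ac. S = -b^{2}c - bc + b + c^{3} - 1.
  leading term b^{2}c: subtract (-b)·f_1 from -b^{2}c - bc + b + c^{3} - 1 → -bc^{2} + bc + c^{3} - 1
  leading term bc^{2}: subtract (-c)·f_1 from -bc^{2} + bc + c^{3} - 1 → bc - c^{2} - c - 1
  leading term bc: subtract (1)·f_1 from bc - c^{2} - c - 1 → 0
  remainder 0.

Every S-polynomial of the final basis reduces to 0, so we have a Gröbner basis.
Inter-reduce: drop elements whose leading term is divisible by another's, tail-reduce, and make monic.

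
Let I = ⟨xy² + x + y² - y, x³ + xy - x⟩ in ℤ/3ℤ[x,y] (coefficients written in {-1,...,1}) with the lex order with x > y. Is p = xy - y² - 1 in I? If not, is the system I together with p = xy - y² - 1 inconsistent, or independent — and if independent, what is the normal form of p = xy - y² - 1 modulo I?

xy - y² - 1 is independent of I; its normal form modulo I is -y⁵ + y⁴ + y³ - y² - y - 1.

First compute the reduced Gröbner basis of I by Buchberger's algorithm.
f_1 = xy² + x + y² - y, LT = xy².
f_2 = x³ + xy - x, LT = x³.

S(f_1,f_2): lcm = x³y². S = x³ + x²y² - x²y - xy³ + xy².
  leading term x³: subtract (1)·f_2 from x³ + x²y² - x²y - xy³ + xy² → x²y² - x²y - xy³ + xy² - xy + x
  leading term x²y²: subtract (x)·f_1 from x²y² - x²y - xy³ + xy² - xy + x → -x²y - x² - xy³ + x
  leading term x²y: no divisor's leading term divides it; move -x²y to the remainder.
  leading term x²: no divisor's leading term divides it; move -x² to the remainder.
  leading term xy³: subtract (-y)·f_1 from -xy³ + x → xy + x + y³ - y²
  leading term xy: no divisor's leading term divides it; move xy to the remainder.
  leading term x: no divisor's leading term divides it; move x to the remainder.
  leading term y³: no divisor's leading term divides it; move y³ to the remainder.
  leading term y²: no divisor's leading term divides it; move -y² to the remainder.
  remainder -x²y - x² + xy + x + y³ - y² ≠ 0; add h_3 = -x²y - x² + xy + x + y³ - y² to the basis.

S(f_1,h_3): lcm = x²y². S = -x²y + x² - xy² + y⁴ - y³.
  leading term x²y: subtract (1)·h_3 from -x²y + x² - xy² + y⁴ - y³ → -x² - xy² - xy - x + y⁴ + y³ + y²
  leading term x²: no divisor's leading term divides it; move -x² to the remainder.
  leading term xy²: subtract (-1)·f_1 from -xy² - xy - x + y⁴ + y³ + y² → -xy + y⁴ + y³ - y² - y
  leading term xy: no divisor's leading term divides it; move -xy to the remainder.
  leading term y⁴: no divisor's leading term divides it; move y⁴ to the remainder.
  leading term y³: no divisor's leading term divides it; move y³ to the remainder.
  leading term y²: no divisor's leading term divides it; move -y² to the remainder.
  leading term y: no divisor's leading term divides it; move -y to the remainder.
  remainder -x² - xy + y⁴ + y³ - y² - y ≠ 0; add h_4 = -x² - xy + y⁴ + y³ - y² - y to the basis.

S(f_1,h_4): lcm = x²y². S = x² - xy³ + xy² - xy + y⁶ + y⁵ - y⁴ - y³.
  leading term x²: subtract (-1)·h_4 from x² - xy³ + xy² - xy + y⁶ + y⁵ - y⁴ - y³ → -xy³ + xy² + xy + y⁶ + y⁵ - y² - y
  leading term xy³: subtract (-y)·f_1 from -xy³ + xy² + xy + y⁶ + y⁵ - y² - y → xy² - xy + y⁶ + y⁵ + y³ + y² - y
  leading term xy²: subtract (1)·f_1 from xy² - xy + y⁶ + y⁵ + y³ + y² - y → -xy - x + y⁶ + y⁵ + y³
  leading term xy: no divisor's leading term divides it; move -xy to the remainder.
  leading term x: no divisor's leading term divides it; move -x to the remainder.
  leading term y⁶: no divisor's leading term divides it; move y⁶ to the remainder.
  leading term y⁵: no divisor's leading term divides it; move y⁵ to the remainder.
  leading term y³: no divisor's leading term divides it; move y³ to the remainder.
  remainder -xy - x + y⁶ + y⁵ + y³ ≠ 0; add h_5 = -xy - x + y⁶ + y⁵ + y³ to the basis.

S(h_3,h_4): lcm = x²y. S = x² - xy² - xy - x + y⁵ + y⁴ + y³.
  leading term x²: subtract (-1)·h_4 from x² - xy² - xy - x + y⁵ + y⁴ + y³ → -xy² + xy - x + y⁵ - y⁴ - y³ - y² - y
  leading term xy²: subtract (-1)·f_1 from -xy² + xy - x + y⁵ - y⁴ - y³ - y² - y → xy + y⁵ - y⁴ - y³ + y
  leading term xy: subtract (-1)·h_5 from xy + y⁵ - y⁴ - y³ + y → -x + y⁶ - y⁵ - y⁴ + y
  leading term x: no divisor's leading term divides it; move -x to the remainder.
  leading term y⁶: no divisor's leading term divides it; move y⁶ to the remainder.
  leading term y⁵: no divisor's leading term divides it; move -y⁵ to the remainder.
  leading term y⁴: no divisor's leading term divides it; move -y⁴ to the remainder.
  leading term y: no divisor's leading term divides it; move y to the remainder.
  remainder -x + y⁶ - y⁵ - y⁴ + y ≠ 0; add h_6 = -x + y⁶ - y⁵ - y⁴ + y to the basis.

S(f_1,h_5): lcm = xy². S = -xy + x + y⁷ + y⁶ + y⁴ + y² - y.
  leading term xy: subtract (1)·h_5 from -xy + x + y⁷ + y⁶ + y⁴ + y² - y → -x + y⁷ - y⁵ + y⁴ - y³ + y² - y
  leading term x: subtract (1)·h_6 from -x + y⁷ - y⁵ + y⁴ - y³ + y² - y → y⁷ - y⁶ - y⁴ - y³ + y² + y
  leading term y⁷: no divisor's leading term divides it; move y⁷ to the remainder.
  leading term y⁶: no divisor's leading term divides it; move -y⁶ to the remainder.
  leading term y⁴: no divisor's leading term divides it; move -y⁴ to the remainder.
  leading term y³: no divisor's leading term divides it; move -y³ to the remainder.
  leading term y²: no divisor's leading term divides it; move y² to the remainder.
  leading term y: no divisor's leading term divides it; move y to the remainder.
  remainder y⁷ - y⁶ - y⁴ - y³ + y² + y ≠ 0; add h_7 = y⁷ - y⁶ - y⁴ - y³ + y² + y to the basis.

The other S-polynomials (S(f_2,h_3), S(f_2,h_4), S(f_2,h_5), S(h_3,h_5), S(h_4,h_5), S(f_1,h_6), S(f_2,h_6), S(h_3,h_6), S(h_4,h_6), S(h_5,h_6), S(f_1,h_7), S(f_2,h_7), S(h_3,h_7), S(h_4,h_7), S(h_5,h_7), S(h_6,h_7)) all reduce to 0 modulo the current basis, so we have a Gröbner basis.
Inter-reduce: drop elements whose leading term is divisible by another's, tail-reduce, and make monic.
Reduced Gröbner basis: {x - y⁶ + y⁵ + y⁴ - y, y⁷ - y⁶ - y⁴ - y³ + y² + y}.
Label its elements g_1 = x - y⁶ + y⁵ + y⁴ - y, g_2 = y⁷ - y⁶ - y⁴ - y³ + y² + y.

Reduce p = xy - y² - 1 modulo G:
  leading term xy: subtract (y)·g_1 from xy - y² - 1 → y⁷ - y⁶ - y⁵ - 1
  leading term y⁷: subtract (1)·g_2 from y⁷ - y⁶ - y⁵ - 1 → -y⁵ + y⁴ + y³ - y² - y - 1
  leading term y⁵: no divisor's leading term divides it; move -y⁵ to the remainder.
  leading term y⁴: no divisor's leading term divides it; move y⁴ to the remainder.
  leading term y³: no divisor's leading term divides it; move y³ to the remainder.
  leading term y²: no divisor's leading term divides it; move -y² to the remainder.
  leading term y: no divisor's leading term divides it; move -y to the remainder.
  leading term 1: no divisor's leading term divides it; move -1 to the remainder.
  normal form = -y⁵ + y⁴ + y³ - y² - y - 1.
The normal form is nonzero, so p ∉ I. Since p minus its normal form lies in I, I + (p) = I + (r) where r = -y⁵ + y⁴ + y³ - y² - y - 1; decide whether this ideal is the whole ring.
Run Buchberger on G together with r (pairs among the g_i already reduce to 0 since G is a Gröbner basis):
g_1 = x - y⁶ + y⁵ + y⁴ - y, LT = x.
g_2 = y⁷ - y⁶ - y⁴ - y³ + y² + y, LT = y⁷.
r = -y⁵ + y⁴ + y³ - y² - y - 1, LT = y⁵.

S(g_2,r): lcm = y⁷. S = y⁵ + y⁴ + y³ + y.
  leading term y⁵: subtract (-1)·r from y⁵ + y⁴ + y³ + y → -y⁴ - y³ - y² - 1
  leading term y⁴: no divisor's leading term divides it; move -y⁴ to the remainder.
  leading term y³: no divisor's leading term divides it; move -y³ to the remainder.
  leading term y²: no divisor's leading term divides it; move -y² to the remainder.
  leading term 1: no divisor's leading term divides it; move -1 to the remainder.
  remainder -y⁴ - y³ - y² - 1 ≠ 0; add m_4 = -y⁴ - y³ - y² - 1 to the basis.

The other S-polynomials (S(g_1,g_2), S(g_1,r), S(g_1,m_4), S(g_2,m_4), S(r,m_4)) all reduce to 0 modulo the current basis, so we have a Gröbner basis.
Inter-reduce: drop elements whose leading term is divisible by another's, tail-reduce, and make monic.
Reduced Gröbner basis: {x + y³ + y², y⁴ + y³ + y² + 1}.
The reduced Gröbner basis of I + (p) is {x + y³ + y², y⁴ + y³ + y² + 1} ≠ {1}, a proper ideal, so the enlarged system stays consistent: p is independent of I, with normal form -y⁵ + y⁴ + y³ - y² - y - 1.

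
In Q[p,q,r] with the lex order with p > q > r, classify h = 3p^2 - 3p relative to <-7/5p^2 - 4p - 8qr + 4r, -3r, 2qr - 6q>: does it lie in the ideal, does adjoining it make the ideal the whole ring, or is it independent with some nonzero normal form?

First compute the reduced Gröbner basis of I by Buchberger's algorithm.
f_1 = -7/5p^2 - 4p - 8qr + 4r, LT = p^2.
f_2 = -3r, LT = r.
f_3 = 2qr - 6q, LT = qr.

S(f_2,f_3): lcm = qr. S = 3q.
  leading term q: no divisor's leading term divides it; move 3q to the remainder.
  remainder 3q ≠ 0; add k_4 = 3q to the basis.

The other S-polynomials (S(f_1,f_2), S(f_1,f_3), S(f_1,k_4), S(f_2,k_4), S(f_3,k_4)) all reduce to 0 modulo the current basis, so we have a Gröbner basis.
Inter-reduce: drop elements whose leading term is divisible by another's, tail-reduce, and make monic.
Reduced Gröbner basis: {p^2 + 20/7p, q, r}.
Label its elements g_1 = p^2 + 20/7p, g_2 = q, g_3 = r.

Reduce h = 3p^2 - 3p modulo G:
  leading term p^2: subtract (3)·g_1 from 3p^2 - 3p → -81/7p
  leading term p: no divisor's leading term divides it; move -81/7p to the remainder.
  normal form = -81/7p.
The normal form is nonzero, so h ∉ I. Since h minus its normal form lies in I, I + (h) = I + (n) where n = -81/7p; decide whether this ideal is the whole ring.
Run Buchberger on G together with n (pairs among the g_i already reduce to 0 since G is a Gröbner basis):
g_1 = p^2 + 20/7p, LT = p^2.
g_2 = q, LT = q.
g_3 = r, LT = r.
n = -81/7p, LT = p.

The S-polynomials (S(g_1,g_2), S(g_1,g_3), S(g_1,n), S(g_2,g_3), S(g_2,n), S(g_3,n)) all reduce to 0 modulo the current basis, so we have a Gröbner basis.
Inter-reduce: drop elements whose leading term is divisible by another's, tail-reduce, and make monic.
Reduced Gröbner basis: {p, q, r}.
The reduced Gröbner basis of I + (h) is {p, q, r} ≠ {1}, a proper ideal, so the enlarged system stays consistent: h is independent of I, with normal form -81/7p.

Ideal membership is decidable via reduction modulo a Gröbner basis.

3p^2 - 3p is independent of I; its normal form modulo I is -81/7p.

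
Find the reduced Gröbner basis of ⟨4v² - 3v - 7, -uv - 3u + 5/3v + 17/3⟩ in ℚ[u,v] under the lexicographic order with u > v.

f_1 = 4v² - 3v - 7, LT = v².
f_2 = -uv - 3u + 5/3v + 17/3, LT = uv.

S(f_1,f_2): lcm = uv². S = -15/4uv - 7/4u + 5/3v² + 17/3v.
  leading term uv: subtract (15/4)·f_2 from -15/4uv - 7/4u + 5/3v² + 17/3v → 19/2u + 5/3v² - 7/12v - 85/4
  leading term u: no divisor's leading term divides it; move 19/2u to the remainder.
  leading term v²: subtract (5/12)·f_1 from 5/3v² - 7/12v - 85/4 → ⅔v - 55/3
  leading term v: no divisor's leading term divides it; move ⅔v to the remainder.
  leading term 1: no divisor's leading term divides it; move -55/3 to the remainder.
  remainder 19/2u + ⅔v - 55/3 ≠ 0; add g_3 = 19/2u + ⅔v - 55/3 to the basis.

The other S-polynomials (S(f_1,g_3), S(f_2,g_3)) all reduce to 0 modulo the current basis, so we have a Gröbner basis.
Inter-reduce: drop elements whose leading term is divisible by another's, tail-reduce, and make monic.

G = {u + 4/57v - 110/57, v² - ¾v - 7/4}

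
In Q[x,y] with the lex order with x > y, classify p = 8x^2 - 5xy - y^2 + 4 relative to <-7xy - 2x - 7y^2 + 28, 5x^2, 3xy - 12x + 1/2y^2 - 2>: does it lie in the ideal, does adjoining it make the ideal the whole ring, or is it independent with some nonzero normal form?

8x^2 - 5xy - y^2 + 4 lies in I (it reduces to 0).

First compute the reduced Gröbner basis of I by Buchberger's algorithm.
f_1 = -7xy - 2x - 7y^2 + 28, LT = xy.
f_2 = 5x^2, LT = x^2.
f_3 = 3xy - 12x + 1/2y^2 - 2, LT = xy.

S(f_1,f_2): lcm = x^2y. S = 2/7x^2 + xy^2 - 4x.
  reduce S modulo (f_1, f_2, f_3):
  remainder -192/49x - y^3 + 2/7y^2 + 4y - 8/7 ≠ 0; add h_4 = -192/49x - y^3 + 2/7y^2 + 4y - 8/7 to the basis.

S(f_1,f_3): lcm = xy. S = 30/7x + 5/6y^2 - 10/3.
  reduce S modulo (f_1, f_2, f_3, h_4):
  remainder -35/32y^3 + 55/48y^2 + 35/8y - 55/12 ≠ 0; add h_5 = -35/32y^3 + 55/48y^2 + 35/8y - 55/12 to the basis.

S(f_1,h_4): lcm = xy. S = 2/7x - 49/192y^4 + 7/96y^3 + 97/48y^2 - 7/24y - 4.
  reduce S modulo (f_1, f_2, f_3, h_4, h_5):
  remainder 20/27y^2 - 80/27 ≠ 0; add h_6 = 20/27y^2 - 80/27 to the basis.

The other S-polynomials (S(f_2,f_3), S(f_2,h_4), S(f_3,h_4), S(f_1,h_5), S(f_2,h_5), S(f_3,h_5), S(h_4,h_5), S(f_1,h_6), S(f_2,h_6), S(f_3,h_6), S(h_4,h_6), S(h_5,h_6)) all reduce to 0 modulo the current basis, so we have a Gröbner basis.
Inter-reduce: drop elements whose leading term is divisible by another's, tail-reduce, and make monic.
Reduced Gröbner basis: {x, y^2 - 4}.
Label its elements g_1 = x, g_2 = y^2 - 4.

Reduce p = 8x^2 - 5xy - y^2 + 4 modulo G:
  leading term x^2: subtract (8x)·g_1 from 8x^2 - 5xy - y^2 + 4 → -5xy - y^2 + 4
  leading term xy: subtract (-5y)·g_1 from -5xy - y^2 + 4 → -y^2 + 4
  leading term y^2: subtract (-1)·g_2 from -y^2 + 4 → 0
  normal form = 0.
Since the normal form is 0, p ∈ I.

Ideal membership is decidable via reduction modulo a Gröbner basis.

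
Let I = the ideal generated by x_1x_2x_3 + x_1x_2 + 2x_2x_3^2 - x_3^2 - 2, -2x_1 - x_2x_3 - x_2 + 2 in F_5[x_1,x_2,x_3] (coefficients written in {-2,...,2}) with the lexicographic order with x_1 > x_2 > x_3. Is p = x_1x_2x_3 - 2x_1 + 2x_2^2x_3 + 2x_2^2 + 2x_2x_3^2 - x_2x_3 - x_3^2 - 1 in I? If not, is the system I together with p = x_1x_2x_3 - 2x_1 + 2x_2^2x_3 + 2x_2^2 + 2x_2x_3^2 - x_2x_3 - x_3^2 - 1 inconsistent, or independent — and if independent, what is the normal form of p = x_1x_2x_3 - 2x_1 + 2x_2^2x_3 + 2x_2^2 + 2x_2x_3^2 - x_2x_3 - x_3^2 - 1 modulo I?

Adjoining x_1x_2x_3 - 2x_1 + 2x_2^2x_3 + 2x_2^2 + 2x_2x_3^2 - x_2x_3 - x_3^2 - 1 makes the ideal the whole ring: the system is inconsistent.

First compute the reduced Gröbner basis of I by Buchberger's algorithm.
f_1 = x_1x_2x_3 + x_1x_2 + 2x_2x_3^2 - x_3^2 - 2, LT = x_1x_2x_3.
f_2 = -2x_1 - x_2x_3 - x_2 + 2, LT = x_1.

S(f_1,f_2): lcm = x_1x_2x_3. S = x_1x_2 + 2x_2^2x_3^2 + 2x_2^2x_3 + 2x_2x_3^2 + x_2x_3 - x_3^2 - 2.
  leading term x_1x_2: subtract (2x_2)·f_2 from x_1x_2 + 2x_2^2x_3^2 + 2x_2^2x_3 + 2x_2x_3^2 + x_2x_3 - x_3^2 - 2 → 2x_2^2x_3^2 - x_2^2x_3 + 2x_2^2 + 2x_2x_3^2 + x_2x_3 + x_2 - x_3^2 - 2
  leading term x_2^2x_3^2: no divisor's leading term divides it; move 2x_2^2x_3^2 to the remainder.
  leading term x_2^2x_3: no divisor's leading term divides it; move -x_2^2x_3 to the remainder.
  leading term x_2^2: no divisor's leading term divides it; move 2x_2^2 to the remainder.
  leading term x_2x_3^2: no divisor's leading term divides it; move 2x_2x_3^2 to the remainder.
  leading term x_2x_3: no divisor's leading term divides it; move x_2x_3 to the remainder.
  leading term x_2: no divisor's leading term divides it; move x_2 to the remainder.
  leading term x_3^2: no divisor's leading term divides it; move -x_3^2 to the remainder.
  leading term 1: no divisor's leading term divides it; move -2 to the remainder.
  remainder 2x_2^2x_3^2 - x_2^2x_3 + 2x_2^2 + 2x_2x_3^2 + x_2x_3 + x_2 - x_3^2 - 2 ≠ 0; add h_3 = 2x_2^2x_3^2 - x_2^2x_3 + 2x_2^2 + 2x_2x_3^2 + x_2x_3 + x_2 - x_3^2 - 2 to the basis.

S(f_1,h_3): lcm = x_1x_2^2x_3^2. S = -x_1x_2^2x_3 - x_1x_2^2 - x_1x_2x_3^2 + 2x_1x_2x_3 + 2x_1x_2 - 2x_1x_3^2 + x_1 + 2x_2^2x_3^3 - x_2x_3^3 - 2x_2x_3.
  leading term x_1x_2^2x_3: subtract (-x_2)·f_1 from -x_1x_2^2x_3 - x_1x_2^2 - x_1x_2x_3^2 + 2x_1x_2x_3 + 2x_1x_2 - 2x_1x_3^2 + x_1 + 2x_2^2x_3^3 - x_2x_3^3 - 2x_2x_3 → -x_1x_2x_3^2 + 2x_1x_2x_3 + 2x_1x_2 - 2x_1x_3^2 + x_1 + 2x_2^2x_3^3 + 2x_2^2x_3^2 - x_2x_3^3 - x_2x_3^2 - 2x_2x_3 - 2x_2
  leading term x_1x_2x_3^2: subtract (-x_3)·f_1 from -x_1x_2x_3^2 + 2x_1x_2x_3 + 2x_1x_2 - 2x_1x_3^2 + x_1 + 2x_2^2x_3^3 + 2x_2^2x_3^2 - x_2x_3^3 - x_2x_3^2 - 2x_2x_3 - 2x_2 → -2x_1x_2x_3 + 2x_1x_2 - 2x_1x_3^2 + x_1 + 2x_2^2x_3^3 + 2x_2^2x_3^2 + x_2x_3^3 - x_2x_3^2 - 2x_2x_3 - 2x_2 - x_3^3 - 2x_3
  leading term x_1x_2x_3: subtract (-2)·f_1 from -2x_1x_2x_3 + 2x_1x_2 - 2x_1x_3^2 + x_1 + 2x_2^2x_3^3 + 2x_2^2x_3^2 + x_2x_3^3 - x_2x_3^2 - 2x_2x_3 - 2x_2 - x_3^3 - 2x_3 → -x_1x_2 - 2x_1x_3^2 + x_1 + 2x_2^2x_3^3 + 2x_2^2x_3^2 + x_2x_3^3 - 2x_2x_3^2 - 2x_2x_3 - 2x_2 - x_3^3 - 2x_3^2 - 2x_3 + 1
  leading term x_1x_2: subtract (-2x_2)·f_2 from -x_1x_2 - 2x_1x_3^2 + x_1 + 2x_2^2x_3^3 + 2x_2^2x_3^2 + x_2x_3^3 - 2x_2x_3^2 - 2x_2x_3 - 2x_2 - x_3^3 - 2x_3^2 - 2x_3 + 1 → -2x_1x_3^2 + x_1 + 2x_2^2x_3^3 + 2x_2^2x_3^2 - 2x_2^2x_3 - 2x_2^2 + x_2x_3^3 - 2x_2x_3^2 - 2x_2x_3 + 2x_2 - x_3^3 - 2x_3^2 - 2x_3 + 1
  leading term x_1x_3^2: subtract (x_3^2)·f_2 from -2x_1x_3^2 + x_1 + 2x_2^2x_3^3 + 2x_2^2x_3^2 - 2x_2^2x_3 - 2x_2^2 + x_2x_3^3 - 2x_2x_3^2 - 2x_2x_3 + 2x_2 - x_3^3 - 2x_3^2 - 2x_3 + 1 → x_1 + 2x_2^2x_3^3 + 2x_2^2x_3^2 - 2x_2^2x_3 - 2x_2^2 + 2x_2x_3^3 - x_2x_3^2 - 2x_2x_3 + 2x_2 - x_3^3 + x_3^2 - 2x_3 + 1
  leading term x_1: subtract (2)·f_2 from x_1 + 2x_2^2x_3^3 + 2x_2^2x_3^2 - 2x_2^2x_3 - 2x_2^2 + 2x_2x_3^3 - x_2x_3^2 - 2x_2x_3 + 2x_2 - x_3^3 + x_3^2 - 2x_3 + 1 → 2x_2^2x_3^3 + 2x_2^2x_3^2 - 2x_2^2x_3 - 2x_2^2 + 2x_2x_3^3 - x_2x_3^2 - x_2 - x_3^3 + x_3^2 - 2x_3 + 2
  leading term x_2^2x_3^3: subtract (x_3)·h_3 from 2x_2^2x_3^3 + 2x_2^2x_3^2 - 2x_2^2x_3 - 2x_2^2 + 2x_2x_3^3 - x_2x_3^2 - x_2 - x_3^3 + x_3^2 - 2x_3 + 2 → -2x_2^2x_3^2 + x_2^2x_3 - 2x_2^2 - 2x_2x_3^2 - x_2x_3 - x_2 + x_3^2 + 2
  leading term x_2^2x_3^2: subtract (-1)·h_3 from -2x_2^2x_3^2 + x_2^2x_3 - 2x_2^2 - 2x_2x_3^2 - x_2x_3 - x_2 + x_3^2 + 2 → 0
  remainder 0.

S(f_2,h_3): leading monomials are coprime, so the S-polynomial reduces to 0 (Buchberger's first criterion).
Every S-polynomial of the final basis reduces to 0, so we have a Gröbner basis.
Inter-reduce: drop elements whose leading term is divisible by another's, tail-reduce, and make monic.
Reduced Gröbner basis: {x_1 - 2x_2x_3 - 2x_2 - 1, x_2^2x_3^2 + 2x_2^2x_3 + x_2^2 + x_2x_3^2 - 2x_2x_3 - 2x_2 + 2x_3^2 - 1}.
Label its elements g_1 = x_1 - 2x_2x_3 - 2x_2 - 1, g_2 = x_2^2x_3^2 + 2x_2^2x_3 + x_2^2 + x_2x_3^2 - 2x_2x_3 - 2x_2 + 2x_3^2 - 1.

Reduce p = x_1x_2x_3 - 2x_1 + 2x_2^2x_3 + 2x_2^2 + 2x_2x_3^2 - x_2x_3 - x_3^2 - 1 modulo G:
  leading term x_1x_2x_3: subtract (x_2x_3)·g_1 from x_1x_2x_3 - 2x_1 + 2x_2^2x_3 + 2x_2^2 + 2x_2x_3^2 - x_2x_3 - x_3^2 - 1 → -2x_1 + 2x_2^2x_3^2 - x_2^2x_3 + 2x_2^2 + 2x_2x_3^2 - x_3^2 - 1
  leading term x_1: subtract (-2)·g_1 from -2x_1 + 2x_2^2x_3^2 - x_2^2x_3 + 2x_2^2 + 2x_2x_3^2 - x_3^2 - 1 → 2x_2^2x_3^2 - x_2^2x_3 + 2x_2^2 + 2x_2x_3^2 + x_2x_3 + x_2 - x_3^2 + 2
  leading term x_2^2x_3^2: subtract (2)·g_2 from 2x_2^2x_3^2 - x_2^2x_3 + 2x_2^2 + 2x_2x_3^2 + x_2x_3 + x_2 - x_3^2 + 2 → -1
  leading term 1: no divisor's leading term divides it; move -1 to the remainder.
  normal form = -1.
The normal form is nonzero, so p ∉ I. Since p minus its normal form lies in I, I + (p) = I + (r) where r = -1; decide whether this ideal is the whole ring.
Here r = -1 is a nonzero constant, hence a unit: 1 ∈ I + (p), the Gröbner basis of I + (p) is {1}, and the enlarged system has no common solution — adjoining p is inconsistent.

Ideal membership is decidable via reduction modulo a Gröbner basis.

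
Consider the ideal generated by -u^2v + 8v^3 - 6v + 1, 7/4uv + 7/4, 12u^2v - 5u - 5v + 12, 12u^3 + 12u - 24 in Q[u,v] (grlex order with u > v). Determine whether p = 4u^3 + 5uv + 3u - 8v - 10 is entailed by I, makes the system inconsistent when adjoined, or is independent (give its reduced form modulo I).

First compute the reduced Gröbner basis of I by Buchberger's algorithm.
f_1 = -u^2v + 8v^3 - 6v + 1, LT = u^2v.
f_2 = 7/4uv + 7/4, LT = uv.
f_3 = 12u^2v - 5u - 5v + 12, LT = u^2v.
f_4 = 12u^3 + 12u - 24, LT = u^3.

S(f_1,f_2): lcm = u^2v. S = -8v^3 - u + 6v - 1.
  leading term v^3: no divisor's leading term divides it; move -8v^3 to the remainder.
  leading term u: no divisor's leading term divides it; move -u to the remainder.
  leading term v: no divisor's leading term divides it; move 6v to the remainder.
  leading term 1: no divisor's leading term divides it; move -1 to the remainder.
  remainder -8v^3 - u + 6v - 1 ≠ 0; add h_5 = -8v^3 - u + 6v - 1 to the basis.

S(f_1,f_3): lcm = u^2v. S = -8v^3 + 5/12u + 77/12v - 2.
  leading term v^3: subtract (1)·h_5 from -8v^3 + 5/12u + 77/12v - 2 → 17/12u + 5/12v - 1
  leading term u: no divisor's leading term divides it; move 17/12u to the remainder.
  leading term v: no divisor's leading term divides it; move 5/12v to the remainder.
  leading term 1: no divisor's leading term divides it; move -1 to the remainder.
  remainder 17/12u + 5/12v - 1 ≠ 0; add h_6 = 17/12u + 5/12v - 1 to the basis.

S(f_1,f_4): lcm = u^3v. S = -8uv^3 + 5uv - u + 2v.
  leading term uv^3: subtract (-32/7v^2)·f_2 from -8uv^3 + 5uv - u + 2v → 5uv + 8v^2 - u + 2v
  leading term uv: subtract (20/7)·f_2 from 5uv + 8v^2 - u + 2v → 8v^2 - u + 2v - 5
  leading term v^2: no divisor's leading term divides it; move 8v^2 to the remainder.
  leading term u: subtract (-12/17)·h_6 from -u + 2v - 5 → 39/17v - 97/17
  leading term v: no divisor's leading term divides it; move 39/17v to the remainder.
  leading term 1: no divisor's leading term divides it; move -97/17 to the remainder.
  remainder 8v^2 + 39/17v - 97/17 ≠ 0; add h_7 = 8v^2 + 39/17v - 97/17 to the basis.

S(f_2,f_4): lcm = u^3v. S = u^2 - uv + 2v.
  leading term u^2: subtract (12/17u)·h_6 from u^2 - uv + 2v → -22/17uv + 12/17u + 2v
  leading term uv: subtract (-88/119)·f_2 from -22/17uv + 12/17u + 2v → 12/17u + 2v + 22/17
  leading term u: subtract (144/289)·h_6 from 12/17u + 2v + 22/17 → 518/289v + 518/289
  leading term v: no divisor's leading term divides it; move 518/289v to the remainder.
  leading term 1: no divisor's leading term divides it; move 518/289 to the remainder.
  remainder 518/289v + 518/289 ≠ 0; add h_8 = 518/289v + 518/289 to the basis.

The other S-polynomials (S(f_2,f_3), S(f_3,f_4), S(f_1,h_5), S(f_2,h_5), S(f_3,h_5), S(f_4,h_5), S(f_1,h_6), S(f_2,h_6), S(f_3,h_6), S(f_4,h_6), S(h_5,h_6), S(f_1,h_7), S(f_2,h_7), S(f_3,h_7), S(f_4,h_7), S(h_5,h_7), S(h_6,h_7), S(f_1,h_8), S(f_2,h_8), S(f_3,h_8), S(f_4,h_8), S(h_5,h_8), S(h_6,h_8), S(h_7,h_8)) all reduce to 0 modulo the current basis, so we have a Gröbner basis.
Inter-reduce: drop elements whose leading term is divisible by another's, tail-reduce, and make monic.
Reduced Gröbner basis: {u - 1, v + 1}.
Label its elements g_1 = u - 1, g_2 = v + 1.

Reduce p = 4u^3 + 5uv + 3u - 8v - 10 modulo G:
  leading term u^3: subtract (4u^2)·g_1 from 4u^3 + 5uv + 3u - 8v - 10 → 4u^2 + 5uv + 3u - 8v - 10
  leading term u^2: subtract (4u)·g_1 from 4u^2 + 5uv + 3u - 8v - 10 → 5uv + 7u - 8v - 10
  leading term uv: subtract (5v)·g_1 from 5uv + 7u - 8v - 10 → 7u - 3v - 10
  leading term u: subtract (7)·g_1 from 7u - 3v - 10 → -3v - 3
  leading term v: subtract (-3)·g_2 from -3v - 3 → 0
  normal form = 0.
Since the normal form is 0, p ∈ I.

4u^3 + 5uv + 3u - 8v - 10 lies in I (it reduces to 0).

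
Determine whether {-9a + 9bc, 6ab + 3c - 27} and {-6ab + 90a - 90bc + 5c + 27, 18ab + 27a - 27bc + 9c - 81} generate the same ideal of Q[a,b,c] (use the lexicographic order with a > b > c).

Two ideals are equal iff their reduced Gröbner bases coincide (the reduced basis is unique for a fixed ordering).
Buchberger on the first generating set:
f_1 = -9a + 9bc, LT = a.
f_2 = 6ab + 3c - 27, LT = ab.

S(f_1,f_2): lcm = ab. S = -b^2c - 1/2c + 9/2.
  leading term b^2c: no divisor's leading term divides it; move -b^2c to the remainder.
  leading term c: no divisor's leading term divides it; move -1/2c to the remainder.
  leading term 1: no divisor's leading term divides it; move 9/2 to the remainder.
  remainder -b^2c - 1/2c + 9/2 ≠ 0; add g_3 = -b^2c - 1/2c + 9/2 to the basis.

The other S-polynomials (S(f_1,g_3), S(f_2,g_3)) all reduce to 0 modulo the current basis, so we have a Gröbner basis.
Inter-reduce: drop elements whose leading term is divisible by another's, tail-reduce, and make monic.
Reduced Gröbner basis: {a - bc, b^2c + 1/2c - 9/2}.

Buchberger on the second generating set:
h_1 = -6ab + 90a - 90bc + 5c + 27, LT = ab.
h_2 = 18ab + 27a - 27bc + 9c - 81, LT = ab.

S(h_1,h_2): lcm = ab. S = -33/2a + 33/2bc - 4/3c.
  leading term a: no divisor's leading term divides it; move -33/2a to the remainder.
  leading term bc: no divisor's leading term divides it; move 33/2bc to the remainder.
  leading term c: no divisor's leading term divides it; move -4/3c to the remainder.
  remainder -33/2a + 33/2bc - 4/3c ≠ 0; add k_3 = -33/2a + 33/2bc - 4/3c to the basis.

S(h_1,k_3): lcm = ab. S = -15a + b^2c + 1477/99bc - 5/6c - 9/2.
  leading term a: subtract (10/11)·k_3 from -15a + b^2c + 1477/99bc - 5/6c - 9/2 → b^2c - 8/99bc + 25/66c - 9/2
  leading term b^2c: no divisor's leading term divides it; move b^2c to the remainder.
  leading term bc: no divisor's leading term divides it; move -8/99bc to the remainder.
  leading term c: no divisor's leading term divides it; move 25/66c to the remainder.
  leading term 1: no divisor's leading term divides it; move -9/2 to the remainder.
  remainder b^2c - 8/99bc + 25/66c - 9/2 ≠ 0; add k_4 = b^2c - 8/99bc + 25/66c - 9/2 to the basis.

The other S-polynomials (S(h_2,k_3), S(h_1,k_4), S(h_2,k_4), S(k_3,k_4)) all reduce to 0 modulo the current basis, so we have a Gröbner basis.
Inter-reduce: drop elements whose leading term is divisible by another's, tail-reduce, and make monic.
Reduced Gröbner basis: {a - bc + 8/99c, b^2c - 8/99bc + 25/66c - 9/2}.

These differ, so the ideals are not equal.

No, the ideals differ.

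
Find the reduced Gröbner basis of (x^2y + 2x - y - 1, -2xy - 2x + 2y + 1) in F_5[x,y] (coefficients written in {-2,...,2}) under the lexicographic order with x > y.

G = {x + 2, y}

f_1 = x^2y + 2x - y - 1, LT = x^2y.
f_2 = -2xy - 2x + 2y + 1, LT = xy.

S(f_1,f_2): lcm = x^2y. S = -x^2 + xy - y - 1.
  leading term x^2: no divisor's leading term divides it; move -x^2 to the remainder.
  leading term xy: subtract (2)·f_2 from xy - y - 1 → -x + 2
  leading term x: no divisor's leading term divides it; move -x to the remainder.
  leading term 1: no divisor's leading term divides it; move 2 to the remainder.
  remainder -x^2 - x + 2 ≠ 0; add g_3 = -x^2 - x + 2 to the basis.

S(f_1,g_3): lcm = x^2y. S = -xy + 2x + y - 1.
  leading term xy: subtract (-2)·f_2 from -xy + 2x + y - 1 → -2x + 1
  leading term x: no divisor's leading term divides it; move -2x to the remainder.
  leading term 1: no divisor's leading term divides it; move 1 to the remainder.
  remainder -2x + 1 ≠ 0; add g_4 = -2x + 1 to the basis.

S(f_1,g_4): lcm = x^2y. S = -2xy + 2x - y - 1.
  leading term xy: subtract (1)·f_2 from -2xy + 2x - y - 1 → -x + 2y - 2
  leading term x: subtract (-2)·g_4 from -x + 2y - 2 → 2y
  leading term y: no divisor's leading term divides it; move 2y to the remainder.
  remainder 2y ≠ 0; add g_5 = 2y to the basis.

The other S-polynomials (S(f_2,g_3), S(f_2,g_4), S(g_3,g_4), S(f_1,g_5), S(f_2,g_5), S(g_3,g_5), S(g_4,g_5)) all reduce to 0 modulo the current basis, so we have a Gröbner basis.
Inter-reduce: drop elements whose leading term is divisible by another's, tail-reduce, and make monic.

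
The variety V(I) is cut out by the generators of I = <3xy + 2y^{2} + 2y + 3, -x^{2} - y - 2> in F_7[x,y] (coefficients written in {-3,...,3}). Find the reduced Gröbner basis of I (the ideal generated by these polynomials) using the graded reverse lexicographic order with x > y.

f_1 = 3xy + 2y^{2} + 2y + 3, LT = xy.
f_2 = -x^{2} - y - 2, LT = x^{2}.

S(f_1,f_2): lcm = x^{2}y. S = 3xy^{2} + 3xy - y^{2} + x - 2y.
  reduce S modulo (f_1, f_2):
  remainder -2y^{3} + 2y^{2} + x - 3 ≠ 0; add g_3 = -2y^{3} + 2y^{2} + x - 3 to the basis.

The other S-polynomials (S(f_1,g_3), S(f_2,g_3)) all reduce to 0 modulo the current basis, so we have a Gröbner basis.

G = {y^{3} - y^{2} + 3x - 2, x^{2} + y + 2, xy + 3y^{2} + 3y + 1}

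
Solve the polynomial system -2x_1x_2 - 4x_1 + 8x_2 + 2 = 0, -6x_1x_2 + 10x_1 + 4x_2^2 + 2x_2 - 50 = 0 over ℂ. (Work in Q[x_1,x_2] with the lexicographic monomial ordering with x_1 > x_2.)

{(3, 5), (53/22 - 21*sqrt(7)*I/22, -3/4 - 3*sqrt(7)*I/4), (53/22 + 21*sqrt(7)*I/22, -3/4 + 3*sqrt(7)*I/4)}

Compute a lex Gröbner basis by Buchberger's algorithm.
f_1 = -2x_1x_2 - 4x_1 + 8x_2 + 2, LT = x_1x_2.
f_2 = -6x_1x_2 + 10x_1 + 4x_2^2 + 2x_2 - 50, LT = x_1x_2.

S(f_1,f_2): lcm = x_1x_2. S = 11/3x_1 + 2/3x_2^2 - 11/3x_2 - 28/3.
  leading term x_1: no divisor's leading term divides it; move 11/3x_1 to the remainder.
  leading term x_2^2: no divisor's leading term divides it; move 2/3x_2^2 to the remainder.
  leading term x_2: no divisor's leading term divides it; move -11/3x_2 to the remainder.
  leading term 1: no divisor's leading term divides it; move -28/3 to the remainder.
  remainder 11/3x_1 + 2/3x_2^2 - 11/3x_2 - 28/3 ≠ 0; add h_3 = 11/3x_1 + 2/3x_2^2 - 11/3x_2 - 28/3 to the basis.

S(f_1,h_3): lcm = x_1x_2. S = 2x_1 - 2/11x_2^3 + x_2^2 - 16/11x_2 - 1.
  leading term x_1: subtract (6/11)·h_3 from 2x_1 - 2/11x_2^3 + x_2^2 - 16/11x_2 - 1 → -2/11x_2^3 + 7/11x_2^2 + 6/11x_2 + 45/11
  leading term x_2^3: no divisor's leading term divides it; move -2/11x_2^3 to the remainder.
  leading term x_2^2: no divisor's leading term divides it; move 7/11x_2^2 to the remainder.
  leading term x_2: no divisor's leading term divides it; move 6/11x_2 to the remainder.
  leading term 1: no divisor's leading term divides it; move 45/11 to the remainder.
  remainder -2/11x_2^3 + 7/11x_2^2 + 6/11x_2 + 45/11 ≠ 0; add h_4 = -2/11x_2^3 + 7/11x_2^2 + 6/11x_2 + 45/11 to the basis.

The other S-polynomials (S(f_2,h_3), S(f_1,h_4), S(f_2,h_4), S(h_3,h_4)) all reduce to 0 modulo the current basis, so we have a Gröbner basis.
Inter-reduce: drop elements whose leading term is divisible by another's, tail-reduce, and make monic.
Reduced Gröbner basis: {x_1 + 2/11x_2^2 - x_2 - 28/11, x_2^3 - 7/2x_2^2 - 3x_2 - 45/2}.

Elimination: the polynomial x_2^3 - 7/2x_2^2 - 3x_2 - 45/2 lies in the elimination ideal for x_2, so x_2 ∈ {5, -3/4 - 3*sqrt(7)*I/4, -3/4 + 3*sqrt(7)*I/4}. For each such x_2, the remaining basis elements (now univariate) give the rest of the solution.
  x_2 = 5: the earlier basis element becomes x_1 - 3 = 0, giving x_1 = 3 — point (3, 5).
  x_2 = -3/4 - 3*sqrt(7)*I/4: the earlier basis element becomes x_1 - 53/22 + 21*sqrt(7)*I/22 = 0, giving x_1 = 53/22 - 21*sqrt(7)*I/22 — point (53/22 - 21*sqrt(7)*I/22, -3/4 - 3*sqrt(7)*I/4).
  x_2 = -3/4 + 3*sqrt(7)*I/4: the earlier basis element becomes x_1 - 53/22 - 21*sqrt(7)*I/22 = 0, giving x_1 = 53/22 + 21*sqrt(7)*I/22 — point (53/22 + 21*sqrt(7)*I/22, -3/4 + 3*sqrt(7)*I/4).
Substituting each solution back into the original system confirms all equations vanish.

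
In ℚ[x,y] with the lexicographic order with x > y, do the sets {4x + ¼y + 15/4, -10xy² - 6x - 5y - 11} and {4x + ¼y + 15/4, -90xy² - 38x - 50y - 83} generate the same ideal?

No, the ideals differ.

Since reduced Gröbner bases are canonical representatives of ideals under a given ordering, it suffices to compute and compare them.
Buchberger on the first generating set:
f_1 = 4x + ¼y + 15/4, LT = x.
f_2 = -10xy² - 6x - 5y - 11, LT = xy².

S(f_1,f_2): lcm = xy². S = -⅗x + 1/16y³ + 15/16y² - ½y - 11/10.
  reduce S modulo (f_1, f_2):
  remainder 1/16y³ + 15/16y² - 37/80y - 43/80 ≠ 0; add g_3 = 1/16y³ + 15/16y² - 37/80y - 43/80 to the basis.

The other S-polynomials (S(f_1,g_3), S(f_2,g_3)) all reduce to 0 modulo the current basis, so we have a Gröbner basis.
Inter-reduce: drop elements whose leading term is divisible by another's, tail-reduce, and make monic.
Reduced Gröbner basis: {x + 1/16y + 15/16, y³ + 15y² - 37/5y - 43/5}.

Buchberger on the second generating set:
h_1 = 4x + ¼y + 15/4, LT = x.
h_2 = -90xy² - 38x - 50y - 83, LT = xy².

S(h_1,h_2): lcm = xy². S = -19/45x + 1/16y³ + 15/16y² - 5/9y - 83/90.
  reduce S modulo (h_1, h_2):
  remainder 1/16y³ + 15/16y² - 127/240y - 379/720 ≠ 0; add k_3 = 1/16y³ + 15/16y² - 127/240y - 379/720 to the basis.

The other S-polynomials (S(h_1,k_3), S(h_2,k_3)) all reduce to 0 modulo the current basis, so we have a Gröbner basis.
Inter-reduce: drop elements whose leading term is divisible by another's, tail-reduce, and make monic.
Reduced Gröbner basis: {x + 1/16y + 15/16, y³ + 15y² - 127/15y - 379/45}.

These differ, so the ideals are not equal.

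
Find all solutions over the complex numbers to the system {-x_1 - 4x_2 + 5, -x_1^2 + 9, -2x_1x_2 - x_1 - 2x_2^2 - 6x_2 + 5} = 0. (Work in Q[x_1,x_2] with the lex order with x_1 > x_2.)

Compute a lex Gröbner basis by Buchberger's algorithm.
f_1 = -x_1 - 4x_2 + 5, LT = x_1.
f_2 = -x_1^2 + 9, LT = x_1^2.
f_3 = -2x_1x_2 - x_1 - 2x_2^2 - 6x_2 + 5, LT = x_1x_2.

S(f_1,f_2): lcm = x_1^2. S = 4x_1x_2 - 5x_1 + 9.
  leading term x_1x_2: subtract (-4x_2)·f_1 from 4x_1x_2 - 5x_1 + 9 → -5x_1 - 16x_2^2 + 20x_2 + 9
  leading term x_1: subtract (5)·f_1 from -5x_1 - 16x_2^2 + 20x_2 + 9 → -16x_2^2 + 40x_2 - 16
  leading term x_2^2: no divisor's leading term divides it; move -16x_2^2 to the remainder.
  leading term x_2: no divisor's leading term divides it; move 40x_2 to the remainder.
  leading term 1: no divisor's leading term divides it; move -16 to the remainder.
  remainder -16x_2^2 + 40x_2 - 16 ≠ 0; add h_4 = -16x_2^2 + 40x_2 - 16 to the basis.

S(f_1,f_3): lcm = x_1x_2. S = -1/2x_1 + 3x_2^2 - 8x_2 + 5/2.
  leading term x_1: subtract (1/2)·f_1 from -1/2x_1 + 3x_2^2 - 8x_2 + 5/2 → 3x_2^2 - 6x_2
  leading term x_2^2: subtract (-3/16)·h_4 from 3x_2^2 - 6x_2 → 3/2x_2 - 3
  leading term x_2: no divisor's leading term divides it; move 3/2x_2 to the remainder.
  leading term 1: no divisor's leading term divides it; move -3 to the remainder.
  remainder 3/2x_2 - 3 ≠ 0; add h_5 = 3/2x_2 - 3 to the basis.

The other S-polynomials (S(f_2,f_3), S(f_1,h_4), S(f_2,h_4), S(f_3,h_4), S(f_1,h_5), S(f_2,h_5), S(f_3,h_5), S(h_4,h_5)) all reduce to 0 modulo the current basis, so we have a Gröbner basis.
Inter-reduce: drop elements whose leading term is divisible by another's, tail-reduce, and make monic.
Reduced Gröbner basis: {x_1 + 3, x_2 - 2}.

The lex basis is triangular: the last element involves only x_2. Solving x_2 - 2 = 0 gives x_2 ∈ {2}; substituting each value into the earlier elements determines the remaining variables.
  x_2 = 2: the earlier basis element becomes x_1 + 3 = 0, giving x_1 = -3 — point (-3, 2).
Check: every point annihilates each of the original generators.
This is the nonlinear analogue of row-reducing a linear system.

{(-3, 2)}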